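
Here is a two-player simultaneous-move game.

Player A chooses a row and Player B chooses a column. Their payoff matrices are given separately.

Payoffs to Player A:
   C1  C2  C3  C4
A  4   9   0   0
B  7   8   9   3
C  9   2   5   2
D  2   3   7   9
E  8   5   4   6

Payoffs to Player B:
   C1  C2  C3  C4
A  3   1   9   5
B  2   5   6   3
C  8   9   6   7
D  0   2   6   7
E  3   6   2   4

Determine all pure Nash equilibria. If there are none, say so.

(B, C3) and (D, C4)

Player A against C1: payoffs 4, 7, 9, 2, 8 → best response C.
Player A against C2: payoffs 9, 8, 2, 3, 5 → best response A.
Player A against C3: payoffs 0, 9, 5, 7, 4 → best response B.
Player A against C4: payoffs 0, 3, 2, 9, 6 → best response D.
Player B against A: payoffs 3, 1, 9, 5 → best response C3.
Player B against B: payoffs 2, 5, 6, 3 → best response C3.
Player B against C: payoffs 8, 9, 6, 7 → best response C2.
Player B against D: payoffs 0, 2, 6, 7 → best response C4.
Player B against E: payoffs 3, 6, 2, 4 → best response C2.
Mutual best responses: (B, C3); (D, C4).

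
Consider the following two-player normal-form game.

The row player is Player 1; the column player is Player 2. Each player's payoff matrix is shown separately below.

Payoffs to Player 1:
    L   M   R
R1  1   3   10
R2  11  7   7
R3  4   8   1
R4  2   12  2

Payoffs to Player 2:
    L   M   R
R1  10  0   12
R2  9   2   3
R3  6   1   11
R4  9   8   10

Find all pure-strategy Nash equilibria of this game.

Player 1 against L: payoffs 1, 11, 4, 2 → best response R2.
Player 1 against M: payoffs 3, 7, 8, 12 → best response R4.
Player 1 against R: payoffs 10, 7, 1, 2 → best response R1.
Player 2 against R1: payoffs 10, 0, 12 → best response R.
Player 2 against R2: payoffs 9, 2, 3 → best response L.
Player 2 against R3: payoffs 6, 1, 11 → best response R.
Player 2 against R4: payoffs 9, 8, 10 → best response R.
Mutual best responses: (R1, R); (R2, L).

(R1, R), (R2, L)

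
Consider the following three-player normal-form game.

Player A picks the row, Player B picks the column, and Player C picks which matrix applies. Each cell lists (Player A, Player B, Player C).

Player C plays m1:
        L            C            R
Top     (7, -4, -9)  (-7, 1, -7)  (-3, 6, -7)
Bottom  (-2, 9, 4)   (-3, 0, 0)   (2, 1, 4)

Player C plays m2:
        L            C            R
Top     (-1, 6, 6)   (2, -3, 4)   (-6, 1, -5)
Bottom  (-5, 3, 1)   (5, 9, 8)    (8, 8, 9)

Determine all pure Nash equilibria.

(Top, L, m1): Player B can switch to C (-4 → 1). Not NE.
(Top, L, m2): Player A gets -1, best alternative -5; Player B gets 6, best alternative 1; Player C gets 6, best alternative -9. No profitable deviation — NE.
(Top, C, m1): Player A can switch to Bottom (-7 → -3). Not NE.
(Top, C, m2): Player A can switch to Bottom (2 → 5). Not NE.
(Top, R, m1): Player A can switch to Bottom (-3 → 2). Not NE.
(Top, R, m2): Player A can switch to Bottom (-6 → 8). Not NE.
(Bottom, L, m1): Player A can switch to Top (-2 → 7). Not NE.
(Bottom, L, m2): Player A can switch to Top (-5 → -1). Not NE.
(Bottom, C, m1): Player B can switch to L (0 → 9). Not NE.
(Bottom, C, m2): Player A gets 5, best alternative 2; Player B gets 9, best alternative 8; Player C gets 8, best alternative 0. No profitable deviation — NE.
(The remaining 2 profiles each have a profitable deviation by the same check.)

Pure-strategy Nash equilibria: (Top, L, m2), (Bottom, C, m2)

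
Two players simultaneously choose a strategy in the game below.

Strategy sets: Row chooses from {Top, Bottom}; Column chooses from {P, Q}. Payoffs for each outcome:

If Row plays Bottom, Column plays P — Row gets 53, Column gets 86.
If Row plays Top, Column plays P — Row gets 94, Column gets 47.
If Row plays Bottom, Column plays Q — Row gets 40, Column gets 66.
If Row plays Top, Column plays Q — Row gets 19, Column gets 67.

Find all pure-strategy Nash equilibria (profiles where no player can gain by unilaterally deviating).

Row against P: payoffs 94, 53 → best response Top.
Row against Q: payoffs 19, 40 → best response Bottom.
Column against Top: payoffs 47, 67 → best response Q.
Column against Bottom: payoffs 86, 66 → best response P.
No profile is a mutual best response for all players.

There is no pure-strategy Nash equilibrium.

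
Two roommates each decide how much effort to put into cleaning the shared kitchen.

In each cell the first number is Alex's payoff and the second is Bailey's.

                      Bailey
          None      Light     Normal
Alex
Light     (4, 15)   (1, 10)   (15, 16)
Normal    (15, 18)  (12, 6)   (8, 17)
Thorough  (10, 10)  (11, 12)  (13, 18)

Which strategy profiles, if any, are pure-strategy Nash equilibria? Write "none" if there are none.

(Light, Normal) and (Normal, None)

Alex against None: payoffs 4, 15, 10 → best response Normal.
Alex against Light: payoffs 1, 12, 11 → best response Normal.
Alex against Normal: payoffs 15, 8, 13 → best response Light.
Bailey against Light: payoffs 15, 10, 16 → best response Normal.
Bailey against Normal: payoffs 18, 6, 17 → best response None.
Bailey against Thorough: payoffs 10, 12, 18 → best response Normal.
Mutual best responses: (Light, Normal); (Normal, None).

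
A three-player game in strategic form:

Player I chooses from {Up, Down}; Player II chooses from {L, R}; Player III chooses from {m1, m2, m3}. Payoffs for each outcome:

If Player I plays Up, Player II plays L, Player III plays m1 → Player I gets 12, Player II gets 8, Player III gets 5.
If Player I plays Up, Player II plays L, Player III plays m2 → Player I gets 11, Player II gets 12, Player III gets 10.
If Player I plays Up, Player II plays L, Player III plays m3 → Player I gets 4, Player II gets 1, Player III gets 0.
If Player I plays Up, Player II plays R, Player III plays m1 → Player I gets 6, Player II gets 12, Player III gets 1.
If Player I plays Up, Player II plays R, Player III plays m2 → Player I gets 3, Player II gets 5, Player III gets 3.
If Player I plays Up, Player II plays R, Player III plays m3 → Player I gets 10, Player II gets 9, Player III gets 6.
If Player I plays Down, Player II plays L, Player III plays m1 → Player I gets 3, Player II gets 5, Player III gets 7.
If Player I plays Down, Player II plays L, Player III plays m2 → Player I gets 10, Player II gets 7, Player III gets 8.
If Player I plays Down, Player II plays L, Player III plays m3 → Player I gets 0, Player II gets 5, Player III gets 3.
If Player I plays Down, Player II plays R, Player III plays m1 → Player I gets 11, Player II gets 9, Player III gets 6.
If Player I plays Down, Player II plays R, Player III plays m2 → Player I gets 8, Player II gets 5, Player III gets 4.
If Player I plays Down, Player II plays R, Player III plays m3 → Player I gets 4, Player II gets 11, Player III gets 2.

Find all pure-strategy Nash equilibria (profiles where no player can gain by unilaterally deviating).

Pure-strategy Nash equilibria: (Up, L, m2) and (Up, R, m3) and (Down, R, m1)

(Up, L, m1): Player II can switch to R (8 → 12). Not NE.
(Up, L, m2): Player I gets 11, best alternative 10; Player II gets 12, best alternative 5; Player III gets 10, best alternative 5. No profitable deviation — NE.
(Up, L, m3): Player II can switch to R (1 → 9). Not NE.
(Up, R, m1): Player I can switch to Down (6 → 11). Not NE.
(Up, R, m2): Player I can switch to Down (3 → 8). Not NE.
(Up, R, m3): Player I gets 10, best alternative 4; Player II gets 9, best alternative 1; Player III gets 6, best alternative 3. No profitable deviation — NE.
(Down, L, m1): Player I can switch to Up (3 → 12). Not NE.
(Down, L, m2): Player I can switch to Up (10 → 11). Not NE.
(Down, L, m3): Player I can switch to Up (0 → 4). Not NE.
(Down, R, m1): Player I gets 11, best alternative 6; Player II gets 9, best alternative 5; Player III gets 6, best alternative 4. No profitable deviation — NE.
(Down, R, m2): Player II can switch to L (5 → 7). Not NE.
(Down, R, m3): Player I can switch to Up (4 → 10). Not NE.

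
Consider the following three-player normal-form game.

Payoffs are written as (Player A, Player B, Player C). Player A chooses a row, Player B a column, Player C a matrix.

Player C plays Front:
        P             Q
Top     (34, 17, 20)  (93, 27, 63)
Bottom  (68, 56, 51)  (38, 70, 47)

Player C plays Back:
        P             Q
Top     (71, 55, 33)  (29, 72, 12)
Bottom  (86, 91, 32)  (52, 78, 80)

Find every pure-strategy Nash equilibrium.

(Top, Q, Front)

Player A against (P, Front): payoffs 34, 68 → best response Bottom.
Player A against (P, Back): payoffs 71, 86 → best response Bottom.
Player A against (Q, Front): payoffs 93, 38 → best response Top.
Player A against (Q, Back): payoffs 29, 52 → best response Bottom.
Player B against (Top, Front): payoffs 17, 27 → best response Q.
Player B against (Top, Back): payoffs 55, 72 → best response Q.
Player B against (Bottom, Front): payoffs 56, 70 → best response Q.
Player B against (Bottom, Back): payoffs 91, 78 → best response P.
Player C against (Top, P): payoffs 20, 33 → best response Back.
Player C against (Top, Q): payoffs 63, 12 → best response Front.
Player C against (Bottom, P): payoffs 51, 32 → best response Front.
Player C against (Bottom, Q): payoffs 47, 80 → best response Back.
Mutual best responses: (Top, Q, Front).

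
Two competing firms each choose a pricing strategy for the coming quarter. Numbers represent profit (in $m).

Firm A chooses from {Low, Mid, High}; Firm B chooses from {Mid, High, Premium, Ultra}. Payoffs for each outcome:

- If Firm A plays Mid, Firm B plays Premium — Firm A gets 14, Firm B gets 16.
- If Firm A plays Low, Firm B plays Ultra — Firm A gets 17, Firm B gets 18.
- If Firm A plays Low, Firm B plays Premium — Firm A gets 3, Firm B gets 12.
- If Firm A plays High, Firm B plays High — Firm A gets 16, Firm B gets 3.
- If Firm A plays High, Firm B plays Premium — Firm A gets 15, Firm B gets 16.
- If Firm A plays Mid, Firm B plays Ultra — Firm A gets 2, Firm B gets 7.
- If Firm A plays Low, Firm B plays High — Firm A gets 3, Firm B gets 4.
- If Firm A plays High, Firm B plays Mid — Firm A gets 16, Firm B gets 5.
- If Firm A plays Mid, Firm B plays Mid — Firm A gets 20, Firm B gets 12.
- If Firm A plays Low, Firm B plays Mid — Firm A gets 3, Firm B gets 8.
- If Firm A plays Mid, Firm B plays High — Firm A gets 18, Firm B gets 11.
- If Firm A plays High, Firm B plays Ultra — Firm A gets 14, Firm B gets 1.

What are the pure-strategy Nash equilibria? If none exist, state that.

For each strategy profile, look for a profitable unilateral deviation.
(Low, Mid): Firm A can switch to Mid (3 → 20). Not NE.
(Low, High): Firm A can switch to Mid (3 → 18). Not NE.
(Low, Premium): Firm A can switch to Mid (3 → 14). Not NE.
(Low, Ultra): Firm A gets 17, best alternative 14; Firm B gets 18, best alternative 12. No profitable deviation — NE.
(Mid, Mid): Firm B can switch to Premium (12 → 16). Not NE.
(Mid, High): Firm B can switch to Mid (11 → 12). Not NE.
(Mid, Premium): Firm A can switch to High (14 → 15). Not NE.
(High, Premium): Firm A gets 15, best alternative 14; Firm B gets 16, best alternative 5. No profitable deviation — NE.
(The remaining 4 profiles each have a profitable deviation by the same check.)

Pure-strategy Nash equilibria: (Low, Ultra); (High, Premium)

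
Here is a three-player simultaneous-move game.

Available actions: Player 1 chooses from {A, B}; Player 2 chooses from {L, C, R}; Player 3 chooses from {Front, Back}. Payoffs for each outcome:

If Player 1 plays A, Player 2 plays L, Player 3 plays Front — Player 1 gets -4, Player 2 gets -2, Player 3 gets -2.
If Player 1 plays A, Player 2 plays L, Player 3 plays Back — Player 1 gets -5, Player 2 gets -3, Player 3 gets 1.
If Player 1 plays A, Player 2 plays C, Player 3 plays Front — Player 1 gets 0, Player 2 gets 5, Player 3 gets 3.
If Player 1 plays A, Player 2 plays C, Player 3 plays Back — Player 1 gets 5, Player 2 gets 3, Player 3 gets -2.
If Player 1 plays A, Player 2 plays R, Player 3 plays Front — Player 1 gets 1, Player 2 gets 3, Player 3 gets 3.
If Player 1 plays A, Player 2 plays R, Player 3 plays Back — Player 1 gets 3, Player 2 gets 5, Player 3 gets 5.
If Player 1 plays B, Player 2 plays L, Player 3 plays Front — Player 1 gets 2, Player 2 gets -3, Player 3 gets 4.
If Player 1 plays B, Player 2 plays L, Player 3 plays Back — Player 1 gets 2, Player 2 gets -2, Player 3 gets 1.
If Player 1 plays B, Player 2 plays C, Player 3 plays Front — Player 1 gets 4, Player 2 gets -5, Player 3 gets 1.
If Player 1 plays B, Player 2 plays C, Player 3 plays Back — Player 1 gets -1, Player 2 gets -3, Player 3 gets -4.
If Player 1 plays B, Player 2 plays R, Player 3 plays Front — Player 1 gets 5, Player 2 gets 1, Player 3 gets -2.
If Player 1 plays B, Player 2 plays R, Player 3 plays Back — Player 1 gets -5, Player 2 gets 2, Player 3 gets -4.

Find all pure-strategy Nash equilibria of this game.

Player 1 against (L, Front): payoffs -4, 2 → best response B.
Player 1 against (L, Back): payoffs -5, 2 → best response B.
Player 1 against (C, Front): payoffs 0, 4 → best response B.
Player 1 against (C, Back): payoffs 5, -1 → best response A.
Player 1 against (R, Front): payoffs 1, 5 → best response B.
Player 1 against (R, Back): payoffs 3, -5 → best response A.
Player 2 against (A, Front): payoffs -2, 5, 3 → best response C.
Player 2 against (A, Back): payoffs -3, 3, 5 → best response R.
Player 2 against (B, Front): payoffs -3, -5, 1 → best response R.
Player 2 against (B, Back): payoffs -2, -3, 2 → best response R.
Player 3 against (A, L): payoffs -2, 1 → best response Back.
Player 3 against (A, C): payoffs 3, -2 → best response Front.
Player 3 against (A, R): payoffs 3, 5 → best response Back.
Player 3 against (B, L): payoffs 4, 1 → best response Front.
Player 3 against (B, C): payoffs 1, -4 → best response Front.
Player 3 against (B, R): payoffs -2, -4 → best response Front.
Mutual best responses: (A, R, Back); (B, R, Front).

Pure-strategy Nash equilibria: (A, R, Back); (B, R, Front)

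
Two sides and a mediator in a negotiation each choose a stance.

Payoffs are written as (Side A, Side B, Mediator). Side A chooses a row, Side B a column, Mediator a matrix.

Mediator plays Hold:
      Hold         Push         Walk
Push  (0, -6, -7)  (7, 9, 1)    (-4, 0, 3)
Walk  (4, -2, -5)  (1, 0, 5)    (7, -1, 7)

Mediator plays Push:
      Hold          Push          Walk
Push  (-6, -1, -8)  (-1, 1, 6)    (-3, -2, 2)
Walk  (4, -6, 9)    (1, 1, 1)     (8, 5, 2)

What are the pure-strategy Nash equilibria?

Side A against (Hold, Hold): payoffs 0, 4 → best response Walk.
Side A against (Hold, Push): payoffs -6, 4 → best response Walk.
Side A against (Push, Hold): payoffs 7, 1 → best response Push.
Side A against (Push, Push): payoffs -1, 1 → best response Walk.
Side A against (Walk, Hold): payoffs -4, 7 → best response Walk.
Side A against (Walk, Push): payoffs -3, 8 → best response Walk.
Side B against (Push, Hold): payoffs -6, 9, 0 → best response Push.
Side B against (Push, Push): payoffs -1, 1, -2 → best response Push.
Side B against (Walk, Hold): payoffs -2, 0, -1 → best response Push.
Side B against (Walk, Push): payoffs -6, 1, 5 → best response Walk.
Mediator against (Push, Hold): payoffs -7, -8 → best response Hold.
Mediator against (Push, Push): payoffs 1, 6 → best response Push.
Mediator against (Push, Walk): payoffs 3, 2 → best response Hold.
Mediator against (Walk, Hold): payoffs -5, 9 → best response Push.
Mediator against (Walk, Push): payoffs 5, 1 → best response Hold.
Mediator against (Walk, Walk): payoffs 7, 2 → best response Hold.
No profile is a mutual best response for all players.

This game has no pure Nash equilibrium.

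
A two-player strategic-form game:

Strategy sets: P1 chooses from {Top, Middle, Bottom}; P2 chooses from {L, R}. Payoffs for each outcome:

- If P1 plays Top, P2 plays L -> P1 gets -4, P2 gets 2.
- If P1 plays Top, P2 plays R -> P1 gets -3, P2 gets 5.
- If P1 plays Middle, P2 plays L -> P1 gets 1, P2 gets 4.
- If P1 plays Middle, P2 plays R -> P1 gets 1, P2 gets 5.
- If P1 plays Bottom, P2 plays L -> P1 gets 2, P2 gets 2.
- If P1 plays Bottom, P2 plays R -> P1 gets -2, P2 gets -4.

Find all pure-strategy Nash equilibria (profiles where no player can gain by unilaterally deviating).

(Middle, R) and (Bottom, L)

P1 against L: payoffs -4, 1, 2 → best response Bottom.
P1 against R: payoffs -3, 1, -2 → best response Middle.
P2 against Top: payoffs 2, 5 → best response R.
P2 against Middle: payoffs 4, 5 → best response R.
P2 against Bottom: payoffs 2, -4 → best response L.
Mutual best responses: (Middle, R); (Bottom, L).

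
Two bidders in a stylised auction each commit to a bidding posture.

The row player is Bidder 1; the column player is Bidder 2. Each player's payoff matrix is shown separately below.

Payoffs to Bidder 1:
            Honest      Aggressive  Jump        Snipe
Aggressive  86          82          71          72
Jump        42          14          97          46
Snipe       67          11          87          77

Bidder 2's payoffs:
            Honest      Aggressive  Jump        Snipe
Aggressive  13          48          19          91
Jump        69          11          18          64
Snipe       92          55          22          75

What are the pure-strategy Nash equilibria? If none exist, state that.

none

Bidder 1 against Honest: payoffs 86, 42, 67 → best response Aggressive.
Bidder 1 against Aggressive: payoffs 82, 14, 11 → best response Aggressive.
Bidder 1 against Jump: payoffs 71, 97, 87 → best response Jump.
Bidder 1 against Snipe: payoffs 72, 46, 77 → best response Snipe.
Bidder 2 against Aggressive: payoffs 13, 48, 19, 91 → best response Snipe.
Bidder 2 against Jump: payoffs 69, 11, 18, 64 → best response Honest.
Bidder 2 against Snipe: payoffs 92, 55, 22, 75 → best response Honest.
No profile is a mutual best response for all players.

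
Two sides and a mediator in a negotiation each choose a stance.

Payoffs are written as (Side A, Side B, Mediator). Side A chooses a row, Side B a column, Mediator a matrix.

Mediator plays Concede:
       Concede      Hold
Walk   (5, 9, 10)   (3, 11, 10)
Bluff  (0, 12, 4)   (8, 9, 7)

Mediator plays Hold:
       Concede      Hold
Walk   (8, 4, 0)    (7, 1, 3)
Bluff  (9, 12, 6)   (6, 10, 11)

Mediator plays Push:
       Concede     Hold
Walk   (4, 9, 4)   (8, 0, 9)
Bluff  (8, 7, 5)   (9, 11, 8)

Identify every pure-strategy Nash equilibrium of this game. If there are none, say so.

Pure NE: (Bluff, Concede, Hold)

(Walk, Concede, Concede): Side B can switch to Hold (9 → 11). Not NE.
(Walk, Concede, Hold): Side A can switch to Bluff (8 → 9). Not NE.
(Walk, Concede, Push): Side A can switch to Bluff (4 → 8). Not NE.
(Walk, Hold, Concede): Side A can switch to Bluff (3 → 8). Not NE.
(Walk, Hold, Hold): Side B can switch to Concede (1 → 4). Not NE.
(Walk, Hold, Push): Side A can switch to Bluff (8 → 9). Not NE.
(Bluff, Concede, Concede): Side A can switch to Walk (0 → 5). Not NE.
(Bluff, Concede, Hold): Side A gets 9, best alternative 8; Side B gets 12, best alternative 10; Mediator gets 6, best alternative 5. No profitable deviation — NE.
(Bluff, Concede, Push): Side B can switch to Hold (7 → 11). Not NE.
(Bluff, Hold, Concede): Side B can switch to Concede (9 → 12). Not NE.
(Bluff, Hold, Hold): Side A can switch to Walk (6 → 7). Not NE.
(The remaining 1 profile has a profitable deviation by the same check.)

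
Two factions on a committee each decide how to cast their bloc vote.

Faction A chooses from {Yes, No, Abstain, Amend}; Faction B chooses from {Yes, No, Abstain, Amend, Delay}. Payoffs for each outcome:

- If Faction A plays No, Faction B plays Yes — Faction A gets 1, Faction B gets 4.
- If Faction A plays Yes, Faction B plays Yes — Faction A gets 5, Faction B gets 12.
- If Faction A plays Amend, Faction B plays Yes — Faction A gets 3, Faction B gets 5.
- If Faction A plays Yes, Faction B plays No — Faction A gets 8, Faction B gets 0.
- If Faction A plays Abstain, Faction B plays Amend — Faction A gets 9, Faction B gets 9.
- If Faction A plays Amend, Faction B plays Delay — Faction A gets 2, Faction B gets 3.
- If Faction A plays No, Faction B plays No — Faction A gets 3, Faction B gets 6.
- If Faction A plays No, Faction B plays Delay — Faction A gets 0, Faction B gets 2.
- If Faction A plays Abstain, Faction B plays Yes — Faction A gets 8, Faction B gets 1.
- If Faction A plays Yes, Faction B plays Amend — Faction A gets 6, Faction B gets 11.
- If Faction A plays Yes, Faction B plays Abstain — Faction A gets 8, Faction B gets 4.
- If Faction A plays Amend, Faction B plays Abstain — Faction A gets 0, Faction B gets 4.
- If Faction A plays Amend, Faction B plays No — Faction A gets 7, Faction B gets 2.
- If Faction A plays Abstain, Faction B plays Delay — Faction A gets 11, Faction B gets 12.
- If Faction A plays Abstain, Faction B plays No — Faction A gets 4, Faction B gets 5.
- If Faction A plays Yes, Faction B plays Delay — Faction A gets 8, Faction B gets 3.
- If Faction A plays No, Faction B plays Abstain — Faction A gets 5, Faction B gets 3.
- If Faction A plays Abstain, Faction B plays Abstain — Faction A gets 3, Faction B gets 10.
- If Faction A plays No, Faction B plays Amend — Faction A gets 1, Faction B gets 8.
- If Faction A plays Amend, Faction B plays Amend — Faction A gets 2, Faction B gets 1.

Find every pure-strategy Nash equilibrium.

The unique pure-strategy Nash equilibrium is (Abstain, Delay).

Faction A against Yes: payoffs 5, 1, 8, 3 → best response Abstain.
Faction A against No: payoffs 8, 3, 4, 7 → best response Yes.
Faction A against Abstain: payoffs 8, 5, 3, 0 → best response Yes.
Faction A against Amend: payoffs 6, 1, 9, 2 → best response Abstain.
Faction A against Delay: payoffs 8, 0, 11, 2 → best response Abstain.
Faction B against Yes: payoffs 12, 0, 4, 11, 3 → best response Yes.
Faction B against No: payoffs 4, 6, 3, 8, 2 → best response Amend.
Faction B against Abstain: payoffs 1, 5, 10, 9, 12 → best response Delay.
Faction B against Amend: payoffs 5, 2, 4, 1, 3 → best response Yes.
Mutual best responses: (Abstain, Delay).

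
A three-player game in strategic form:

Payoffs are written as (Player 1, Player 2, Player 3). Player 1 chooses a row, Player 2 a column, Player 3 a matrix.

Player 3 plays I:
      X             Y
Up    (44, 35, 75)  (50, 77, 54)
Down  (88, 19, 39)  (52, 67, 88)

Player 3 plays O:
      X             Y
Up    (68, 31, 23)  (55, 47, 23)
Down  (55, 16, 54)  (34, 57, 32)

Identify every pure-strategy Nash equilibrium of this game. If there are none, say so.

The unique pure-strategy Nash equilibrium is (Down, Y, I).

Player 1 against (X, I): payoffs 44, 88 → best response Down.
Player 1 against (X, O): payoffs 68, 55 → best response Up.
Player 1 against (Y, I): payoffs 50, 52 → best response Down.
Player 1 against (Y, O): payoffs 55, 34 → best response Up.
Player 2 against (Up, I): payoffs 35, 77 → best response Y.
Player 2 against (Up, O): payoffs 31, 47 → best response Y.
Player 2 against (Down, I): payoffs 19, 67 → best response Y.
Player 2 against (Down, O): payoffs 16, 57 → best response Y.
Player 3 against (Up, X): payoffs 75, 23 → best response I.
Player 3 against (Up, Y): payoffs 54, 23 → best response I.
Player 3 against (Down, X): payoffs 39, 54 → best response O.
Player 3 against (Down, Y): payoffs 88, 32 → best response I.
Mutual best responses: (Down, Y, I).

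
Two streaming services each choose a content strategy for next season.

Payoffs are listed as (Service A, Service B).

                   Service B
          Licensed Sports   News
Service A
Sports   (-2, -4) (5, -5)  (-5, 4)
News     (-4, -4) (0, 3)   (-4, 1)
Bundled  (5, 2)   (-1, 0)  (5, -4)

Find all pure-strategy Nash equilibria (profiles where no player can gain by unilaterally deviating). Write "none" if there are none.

(Bundled, Licensed)

Check each profile: it is a Nash equilibrium iff no player can strictly gain by switching unilaterally.
(Sports, Licensed): Service A can switch to Bundled (-2 → 5). Not NE.
(Sports, Sports): Service B can switch to Licensed (-5 → -4). Not NE.
(Sports, News): Service A can switch to News (-5 → -4). Not NE.
(News, Licensed): Service A can switch to Sports (-4 → -2). Not NE.
(News, Sports): Service A can switch to Sports (0 → 5). Not NE.
(News, News): Service A can switch to Bundled (-4 → 5). Not NE.
(Bundled, Licensed): Service A gets 5, best alternative -2; Service B gets 2, best alternative 0. No profitable deviation — NE.
(Bundled, Sports): Service A can switch to Sports (-1 → 5). Not NE.
(Bundled, News): Service B can switch to Licensed (-4 → 2). Not NE.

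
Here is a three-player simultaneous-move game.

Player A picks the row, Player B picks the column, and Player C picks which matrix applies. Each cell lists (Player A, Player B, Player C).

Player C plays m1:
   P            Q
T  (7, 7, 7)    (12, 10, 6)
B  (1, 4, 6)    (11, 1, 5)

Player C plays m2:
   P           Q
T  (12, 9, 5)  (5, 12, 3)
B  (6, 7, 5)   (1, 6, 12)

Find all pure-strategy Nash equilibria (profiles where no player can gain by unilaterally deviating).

The unique pure-strategy Nash equilibrium is (T, Q, m1).

Player A against (P, m1): payoffs 7, 1 → best response T.
Player A against (P, m2): payoffs 12, 6 → best response T.
Player A against (Q, m1): payoffs 12, 11 → best response T.
Player A against (Q, m2): payoffs 5, 1 → best response T.
Player B against (T, m1): payoffs 7, 10 → best response Q.
Player B against (T, m2): payoffs 9, 12 → best response Q.
Player B against (B, m1): payoffs 4, 1 → best response P.
Player B against (B, m2): payoffs 7, 6 → best response P.
Player C against (T, P): payoffs 7, 5 → best response m1.
Player C against (T, Q): payoffs 6, 3 → best response m1.
Player C against (B, P): payoffs 6, 5 → best response m1.
Player C against (B, Q): payoffs 5, 12 → best response m2.
Mutual best responses: (T, Q, m1).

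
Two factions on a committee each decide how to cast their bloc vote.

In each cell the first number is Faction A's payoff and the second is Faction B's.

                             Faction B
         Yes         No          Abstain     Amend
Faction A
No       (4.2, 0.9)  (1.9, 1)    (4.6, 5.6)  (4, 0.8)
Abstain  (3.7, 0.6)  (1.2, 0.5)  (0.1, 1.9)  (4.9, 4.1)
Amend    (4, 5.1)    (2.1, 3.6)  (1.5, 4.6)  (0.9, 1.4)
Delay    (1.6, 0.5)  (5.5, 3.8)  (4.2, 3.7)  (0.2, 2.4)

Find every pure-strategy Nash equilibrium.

The pure Nash equilibria are (No, Abstain), (Abstain, Amend), (Delay, No).

For each player, find the best response to each opponent profile; mutual best responses are the pure NE.
Faction A against Yes: payoffs 4.2, 3.7, 4, 1.6 → best response No.
Faction A against No: payoffs 1.9, 1.2, 2.1, 5.5 → best response Delay.
Faction A against Abstain: payoffs 4.6, 0.1, 1.5, 4.2 → best response No.
Faction A against Amend: payoffs 4, 4.9, 0.9, 0.2 → best response Abstain.
Faction B against No: payoffs 0.9, 1, 5.6, 0.8 → best response Abstain.
Faction B against Abstain: payoffs 0.6, 0.5, 1.9, 4.1 → best response Amend.
Faction B against Amend: payoffs 5.1, 3.6, 4.6, 1.4 → best response Yes.
Faction B against Delay: payoffs 0.5, 3.8, 3.7, 2.4 → best response No.
Mutual best responses: (No, Abstain); (Abstain, Amend); (Delay, No).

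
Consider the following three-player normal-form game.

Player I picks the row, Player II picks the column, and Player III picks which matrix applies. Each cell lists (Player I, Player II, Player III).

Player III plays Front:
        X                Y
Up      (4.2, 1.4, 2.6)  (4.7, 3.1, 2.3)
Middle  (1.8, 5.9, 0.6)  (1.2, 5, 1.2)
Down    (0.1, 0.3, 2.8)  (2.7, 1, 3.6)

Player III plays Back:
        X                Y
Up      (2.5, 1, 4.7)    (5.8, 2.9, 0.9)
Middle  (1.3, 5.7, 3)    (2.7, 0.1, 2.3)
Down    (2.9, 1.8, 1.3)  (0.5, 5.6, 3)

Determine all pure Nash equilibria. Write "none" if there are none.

Player I against (X, Front): payoffs 4.2, 1.8, 0.1 → best response Up.
Player I against (X, Back): payoffs 2.5, 1.3, 2.9 → best response Down.
Player I against (Y, Front): payoffs 4.7, 1.2, 2.7 → best response Up.
Player I against (Y, Back): payoffs 5.8, 2.7, 0.5 → best response Up.
Player II against (Up, Front): payoffs 1.4, 3.1 → best response Y.
Player II against (Up, Back): payoffs 1, 2.9 → best response Y.
Player II against (Middle, Front): payoffs 5.9, 5 → best response X.
Player II against (Middle, Back): payoffs 5.7, 0.1 → best response X.
Player II against (Down, Front): payoffs 0.3, 1 → best response Y.
Player II against (Down, Back): payoffs 1.8, 5.6 → best response Y.
Player III against (Up, X): payoffs 2.6, 4.7 → best response Back.
Player III against (Up, Y): payoffs 2.3, 0.9 → best response Front.
Player III against (Middle, X): payoffs 0.6, 3 → best response Back.
Player III against (Middle, Y): payoffs 1.2, 2.3 → best response Back.
Player III against (Down, X): payoffs 2.8, 1.3 → best response Front.
Player III against (Down, Y): payoffs 3.6, 3 → best response Front.
Mutual best responses: (Up, Y, Front).

Pure NE: (Up, Y, Front)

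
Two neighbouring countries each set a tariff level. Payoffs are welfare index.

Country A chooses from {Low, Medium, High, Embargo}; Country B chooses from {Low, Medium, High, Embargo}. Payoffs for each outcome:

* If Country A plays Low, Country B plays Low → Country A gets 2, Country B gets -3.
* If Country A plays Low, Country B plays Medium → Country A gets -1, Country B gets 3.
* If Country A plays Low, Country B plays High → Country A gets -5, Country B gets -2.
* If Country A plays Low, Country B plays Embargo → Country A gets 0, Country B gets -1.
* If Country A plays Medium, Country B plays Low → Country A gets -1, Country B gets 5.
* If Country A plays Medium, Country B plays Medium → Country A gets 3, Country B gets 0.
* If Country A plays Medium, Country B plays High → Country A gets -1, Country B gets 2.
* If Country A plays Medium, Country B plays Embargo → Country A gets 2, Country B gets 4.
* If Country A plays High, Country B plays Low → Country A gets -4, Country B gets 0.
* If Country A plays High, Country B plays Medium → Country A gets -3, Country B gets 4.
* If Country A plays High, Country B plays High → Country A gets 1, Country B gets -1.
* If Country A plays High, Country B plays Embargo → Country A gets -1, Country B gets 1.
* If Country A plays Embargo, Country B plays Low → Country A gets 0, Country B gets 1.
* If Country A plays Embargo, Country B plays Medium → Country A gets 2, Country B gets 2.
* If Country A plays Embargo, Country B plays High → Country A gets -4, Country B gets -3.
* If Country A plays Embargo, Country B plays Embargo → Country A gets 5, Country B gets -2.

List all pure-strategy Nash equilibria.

(Low, Low): Country B can switch to Medium (-3 → 3). Not NE.
(Low, Medium): Country A can switch to Medium (-1 → 3). Not NE.
(Low, High): Country A can switch to Medium (-5 → -1). Not NE.
(Low, Embargo): Country A can switch to Medium (0 → 2). Not NE.
(Medium, Low): Country A can switch to Low (-1 → 2). Not NE.
(Medium, Medium): Country B can switch to Low (0 → 5). Not NE.
(Medium, High): Country A can switch to High (-1 → 1). Not NE.
(Medium, Embargo): Country A can switch to Embargo (2 → 5). Not NE.
(The remaining 8 profiles each have a profitable deviation by the same check.)

This game has no pure Nash equilibrium.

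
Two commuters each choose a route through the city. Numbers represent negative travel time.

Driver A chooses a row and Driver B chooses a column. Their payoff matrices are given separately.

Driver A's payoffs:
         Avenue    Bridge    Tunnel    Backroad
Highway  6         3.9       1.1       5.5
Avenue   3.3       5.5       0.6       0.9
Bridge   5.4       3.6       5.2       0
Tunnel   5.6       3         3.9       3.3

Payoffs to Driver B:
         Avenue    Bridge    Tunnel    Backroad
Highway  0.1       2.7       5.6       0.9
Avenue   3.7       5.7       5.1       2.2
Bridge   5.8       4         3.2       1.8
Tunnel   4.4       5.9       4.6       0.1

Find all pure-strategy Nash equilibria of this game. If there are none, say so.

The unique pure-strategy Nash equilibrium is (Avenue, Bridge).

Driver A against Avenue: payoffs 6, 3.3, 5.4, 5.6 → best response Highway.
Driver A against Bridge: payoffs 3.9, 5.5, 3.6, 3 → best response Avenue.
Driver A against Tunnel: payoffs 1.1, 0.6, 5.2, 3.9 → best response Bridge.
Driver A against Backroad: payoffs 5.5, 0.9, 0, 3.3 → best response Highway.
Driver B against Highway: payoffs 0.1, 2.7, 5.6, 0.9 → best response Tunnel.
Driver B against Avenue: payoffs 3.7, 5.7, 5.1, 2.2 → best response Bridge.
Driver B against Bridge: payoffs 5.8, 4, 3.2, 1.8 → best response Avenue.
Driver B against Tunnel: payoffs 4.4, 5.9, 4.6, 0.1 → best response Bridge.
Mutual best responses: (Avenue, Bridge).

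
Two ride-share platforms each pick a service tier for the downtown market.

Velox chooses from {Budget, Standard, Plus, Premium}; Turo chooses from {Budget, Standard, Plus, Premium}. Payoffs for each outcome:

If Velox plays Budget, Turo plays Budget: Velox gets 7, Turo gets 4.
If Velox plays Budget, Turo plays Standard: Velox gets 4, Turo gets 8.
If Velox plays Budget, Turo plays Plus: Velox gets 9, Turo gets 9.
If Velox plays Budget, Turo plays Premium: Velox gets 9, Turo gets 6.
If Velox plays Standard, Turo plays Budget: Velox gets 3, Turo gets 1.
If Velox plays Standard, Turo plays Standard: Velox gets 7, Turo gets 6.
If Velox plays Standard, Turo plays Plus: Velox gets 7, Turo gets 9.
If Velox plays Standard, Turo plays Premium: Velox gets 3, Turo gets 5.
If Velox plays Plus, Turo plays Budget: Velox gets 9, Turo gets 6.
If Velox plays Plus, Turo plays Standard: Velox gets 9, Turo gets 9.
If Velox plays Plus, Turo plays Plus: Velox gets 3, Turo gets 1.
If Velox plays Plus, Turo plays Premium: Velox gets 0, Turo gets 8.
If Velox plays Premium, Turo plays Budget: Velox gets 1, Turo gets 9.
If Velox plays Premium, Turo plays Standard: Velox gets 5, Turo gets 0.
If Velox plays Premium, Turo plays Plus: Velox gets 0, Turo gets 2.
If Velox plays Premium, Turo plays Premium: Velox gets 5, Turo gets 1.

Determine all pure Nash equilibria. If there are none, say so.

The pure Nash equilibria are (Budget, Plus) and (Plus, Standard).

Velox against Budget: payoffs 7, 3, 9, 1 → best response Plus.
Velox against Standard: payoffs 4, 7, 9, 5 → best response Plus.
Velox against Plus: payoffs 9, 7, 3, 0 → best response Budget.
Velox against Premium: payoffs 9, 3, 0, 5 → best response Budget.
Turo against Budget: payoffs 4, 8, 9, 6 → best response Plus.
Turo against Standard: payoffs 1, 6, 9, 5 → best response Plus.
Turo against Plus: payoffs 6, 9, 1, 8 → best response Standard.
Turo against Premium: payoffs 9, 0, 2, 1 → best response Budget.
Mutual best responses: (Budget, Plus); (Plus, Standard).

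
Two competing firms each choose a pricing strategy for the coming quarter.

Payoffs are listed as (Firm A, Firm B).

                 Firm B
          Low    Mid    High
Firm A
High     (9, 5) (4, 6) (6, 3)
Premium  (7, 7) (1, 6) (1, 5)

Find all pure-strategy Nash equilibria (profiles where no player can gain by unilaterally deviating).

(High, Low): Firm B can switch to Mid (5 → 6). Not NE.
(High, Mid): Firm A gets 4, best alternative 1; Firm B gets 6, best alternative 5. No profitable deviation — NE.
(High, High): Firm B can switch to Low (3 → 5). Not NE.
(Premium, Low): Firm A can switch to High (7 → 9). Not NE.
(Premium, Mid): Firm A can switch to High (1 → 4). Not NE.
(Premium, High): Firm A can switch to High (1 → 6). Not NE.

(High, Mid)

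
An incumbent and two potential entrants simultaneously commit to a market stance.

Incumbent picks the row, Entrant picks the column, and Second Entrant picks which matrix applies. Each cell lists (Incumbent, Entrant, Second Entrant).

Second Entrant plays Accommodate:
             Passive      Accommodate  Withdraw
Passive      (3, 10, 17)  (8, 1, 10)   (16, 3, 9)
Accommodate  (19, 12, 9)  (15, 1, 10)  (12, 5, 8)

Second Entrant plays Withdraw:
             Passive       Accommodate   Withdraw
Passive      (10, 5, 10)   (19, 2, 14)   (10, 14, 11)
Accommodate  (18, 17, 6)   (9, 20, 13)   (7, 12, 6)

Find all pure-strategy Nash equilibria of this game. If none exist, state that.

Incumbent against (Passive, Accommodate): payoffs 3, 19 → best response Accommodate.
Incumbent against (Passive, Withdraw): payoffs 10, 18 → best response Accommodate.
Incumbent against (Accommodate, Accommodate): payoffs 8, 15 → best response Accommodate.
Incumbent against (Accommodate, Withdraw): payoffs 19, 9 → best response Passive.
Incumbent against (Withdraw, Accommodate): payoffs 16, 12 → best response Passive.
Incumbent against (Withdraw, Withdraw): payoffs 10, 7 → best response Passive.
Entrant against (Passive, Accommodate): payoffs 10, 1, 3 → best response Passive.
Entrant against (Passive, Withdraw): payoffs 5, 2, 14 → best response Withdraw.
Entrant against (Accommodate, Accommodate): payoffs 12, 1, 5 → best response Passive.
Entrant against (Accommodate, Withdraw): payoffs 17, 20, 12 → best response Accommodate.
Second Entrant against (Passive, Passive): payoffs 17, 10 → best response Accommodate.
Second Entrant against (Passive, Accommodate): payoffs 10, 14 → best response Withdraw.
Second Entrant against (Passive, Withdraw): payoffs 9, 11 → best response Withdraw.
Second Entrant against (Accommodate, Passive): payoffs 9, 6 → best response Accommodate.
Second Entrant against (Accommodate, Accommodate): payoffs 10, 13 → best response Withdraw.
Second Entrant against (Accommodate, Withdraw): payoffs 8, 6 → best response Accommodate.
Mutual best responses: (Passive, Withdraw, Withdraw); (Accommodate, Passive, Accommodate).

(Passive, Withdraw, Withdraw); (Accommodate, Passive, Accommodate)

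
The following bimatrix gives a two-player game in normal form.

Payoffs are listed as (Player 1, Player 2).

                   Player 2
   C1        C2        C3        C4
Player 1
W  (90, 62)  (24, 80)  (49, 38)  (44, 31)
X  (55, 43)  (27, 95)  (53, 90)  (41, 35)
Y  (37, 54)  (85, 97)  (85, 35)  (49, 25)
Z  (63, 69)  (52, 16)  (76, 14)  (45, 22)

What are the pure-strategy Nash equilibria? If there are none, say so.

(W, C1): Player 2 can switch to C2 (62 → 80). Not NE.
(W, C2): Player 1 can switch to X (24 → 27). Not NE.
(W, C3): Player 1 can switch to X (49 → 53). Not NE.
(W, C4): Player 1 can switch to Y (44 → 49). Not NE.
(X, C1): Player 1 can switch to W (55 → 90). Not NE.
(X, C2): Player 1 can switch to Y (27 → 85). Not NE.
(X, C3): Player 1 can switch to Y (53 → 85). Not NE.
(X, C4): Player 1 can switch to W (41 → 44). Not NE.
(Y, C2): Player 1 gets 85, best alternative 52; Player 2 gets 97, best alternative 54. No profitable deviation — NE.
(The remaining 7 profiles each have a profitable deviation by the same check.)

The unique pure-strategy Nash equilibrium is (Y, C2).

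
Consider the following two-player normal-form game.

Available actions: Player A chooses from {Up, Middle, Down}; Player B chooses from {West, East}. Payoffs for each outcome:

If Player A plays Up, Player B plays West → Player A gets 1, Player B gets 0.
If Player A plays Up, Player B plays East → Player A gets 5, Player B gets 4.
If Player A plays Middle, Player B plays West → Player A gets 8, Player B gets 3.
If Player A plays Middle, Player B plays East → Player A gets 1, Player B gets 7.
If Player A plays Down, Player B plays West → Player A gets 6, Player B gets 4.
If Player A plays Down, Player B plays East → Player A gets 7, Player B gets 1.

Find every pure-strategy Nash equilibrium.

(Up, West): Player A can switch to Middle (1 → 8). Not NE.
(Up, East): Player A can switch to Down (5 → 7). Not NE.
(Middle, West): Player B can switch to East (3 → 7). Not NE.
(Middle, East): Player A can switch to Up (1 → 5). Not NE.
(Down, West): Player A can switch to Middle (6 → 8). Not NE.
(Down, East): Player B can switch to West (1 → 4). Not NE.

This game has no pure Nash equilibrium.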